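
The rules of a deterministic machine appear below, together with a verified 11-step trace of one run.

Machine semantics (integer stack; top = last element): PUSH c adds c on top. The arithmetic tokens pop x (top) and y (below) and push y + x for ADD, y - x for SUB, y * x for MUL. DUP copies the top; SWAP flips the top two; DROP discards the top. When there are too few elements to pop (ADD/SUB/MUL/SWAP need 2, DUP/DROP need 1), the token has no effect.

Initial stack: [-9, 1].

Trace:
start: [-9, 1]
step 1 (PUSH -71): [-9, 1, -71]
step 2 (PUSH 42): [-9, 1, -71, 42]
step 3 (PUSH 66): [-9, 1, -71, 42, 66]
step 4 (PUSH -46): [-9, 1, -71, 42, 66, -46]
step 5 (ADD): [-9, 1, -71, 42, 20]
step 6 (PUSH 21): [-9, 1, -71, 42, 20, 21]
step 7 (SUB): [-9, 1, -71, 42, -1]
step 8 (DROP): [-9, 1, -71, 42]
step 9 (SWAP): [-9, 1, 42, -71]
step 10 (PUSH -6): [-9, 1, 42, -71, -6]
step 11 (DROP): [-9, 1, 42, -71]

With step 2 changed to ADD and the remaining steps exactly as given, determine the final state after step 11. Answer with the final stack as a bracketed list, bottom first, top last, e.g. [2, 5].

[-70, -9]

(re-executing from step 2 with the substitution; state before step 2: [-9, 1, -71])
step 2 (ADD): [-9, -70]
step 3 (PUSH 66): [-9, -70, 66]
step 4 (PUSH -46): [-9, -70, 66, -46]
step 5 (ADD): [-9, -70, 20]
step 6 (PUSH 21): [-9, -70, 20, 21]
step 7 (SUB): [-9, -70, -1]
step 8 (DROP): [-9, -70]
step 9 (SWAP): [-70, -9]
step 10 (PUSH -6): [-70, -9, -6]
step 11 (DROP): [-70, -9]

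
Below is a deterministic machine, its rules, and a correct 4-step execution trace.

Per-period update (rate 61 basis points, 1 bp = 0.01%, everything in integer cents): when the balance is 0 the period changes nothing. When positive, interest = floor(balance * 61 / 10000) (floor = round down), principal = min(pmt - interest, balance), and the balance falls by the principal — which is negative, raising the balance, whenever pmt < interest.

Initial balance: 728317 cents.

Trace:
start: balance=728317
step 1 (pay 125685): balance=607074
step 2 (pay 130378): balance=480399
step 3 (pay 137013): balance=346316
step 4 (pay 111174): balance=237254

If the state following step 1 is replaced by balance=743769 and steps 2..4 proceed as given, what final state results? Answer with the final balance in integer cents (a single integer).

376465

state after step 1 := balance=743769
step 2 (pay 130378): balance=617927
step 3 (pay 137013): balance=484683
step 4 (pay 111174): balance=376465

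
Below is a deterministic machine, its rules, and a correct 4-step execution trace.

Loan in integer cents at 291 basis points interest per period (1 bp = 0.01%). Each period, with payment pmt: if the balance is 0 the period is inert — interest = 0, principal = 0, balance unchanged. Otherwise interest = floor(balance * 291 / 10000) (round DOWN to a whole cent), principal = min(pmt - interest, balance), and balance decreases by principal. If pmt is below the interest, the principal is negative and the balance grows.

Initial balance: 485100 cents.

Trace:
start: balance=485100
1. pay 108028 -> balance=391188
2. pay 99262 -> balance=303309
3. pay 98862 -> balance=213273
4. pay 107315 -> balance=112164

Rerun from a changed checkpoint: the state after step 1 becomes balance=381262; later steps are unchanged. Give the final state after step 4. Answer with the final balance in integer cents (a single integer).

state after step 1 := balance=381262
2. pay 99262 -> balance=293094
3. pay 98862 -> balance=202761
4. pay 107315 -> balance=101346

101346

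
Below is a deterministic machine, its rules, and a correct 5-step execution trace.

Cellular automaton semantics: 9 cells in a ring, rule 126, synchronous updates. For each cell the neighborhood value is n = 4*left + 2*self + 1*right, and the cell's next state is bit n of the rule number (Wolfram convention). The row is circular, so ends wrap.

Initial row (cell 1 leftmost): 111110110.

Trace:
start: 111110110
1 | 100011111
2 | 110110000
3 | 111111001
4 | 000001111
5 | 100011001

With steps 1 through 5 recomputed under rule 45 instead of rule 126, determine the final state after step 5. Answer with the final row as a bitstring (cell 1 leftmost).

111000110

(re-executing steps 1..5 under rule 45; state before step 1: 111110110)
1 | 100001101
2 | 001101011
3 | 001011110
4 | 101110000
5 | 111000110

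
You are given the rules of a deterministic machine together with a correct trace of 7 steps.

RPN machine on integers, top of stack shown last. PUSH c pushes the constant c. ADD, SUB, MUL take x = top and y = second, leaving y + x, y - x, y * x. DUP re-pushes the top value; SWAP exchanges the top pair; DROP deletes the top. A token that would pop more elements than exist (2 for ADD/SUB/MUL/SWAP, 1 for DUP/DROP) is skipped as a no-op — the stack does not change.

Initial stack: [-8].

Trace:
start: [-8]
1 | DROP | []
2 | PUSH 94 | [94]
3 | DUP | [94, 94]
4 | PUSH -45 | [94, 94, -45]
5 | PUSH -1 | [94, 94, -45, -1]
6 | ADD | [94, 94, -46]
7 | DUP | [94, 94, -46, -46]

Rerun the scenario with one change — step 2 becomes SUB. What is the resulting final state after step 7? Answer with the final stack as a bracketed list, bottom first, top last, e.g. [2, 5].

[-46, -46]

(re-executing from step 2 with the substitution; state before step 2: [])
2 | SUB | []
3 | DUP | []
4 | PUSH -45 | [-45]
5 | PUSH -1 | [-45, -1]
6 | ADD | [-46]
7 | DUP | [-46, -46]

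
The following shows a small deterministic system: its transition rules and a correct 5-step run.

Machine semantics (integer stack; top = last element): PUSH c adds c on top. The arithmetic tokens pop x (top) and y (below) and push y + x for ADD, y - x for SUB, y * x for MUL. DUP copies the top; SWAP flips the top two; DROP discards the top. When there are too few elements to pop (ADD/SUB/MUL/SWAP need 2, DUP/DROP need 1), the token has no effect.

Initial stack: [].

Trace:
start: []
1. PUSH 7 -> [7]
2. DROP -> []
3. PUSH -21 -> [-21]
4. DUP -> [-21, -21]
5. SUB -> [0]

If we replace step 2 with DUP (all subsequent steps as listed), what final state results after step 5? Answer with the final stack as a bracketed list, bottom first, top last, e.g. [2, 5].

(re-executing from step 2 with the substitution; state before step 2: [7])
2. DUP -> [7, 7]
3. PUSH -21 -> [7, 7, -21]
4. DUP -> [7, 7, -21, -21]
5. SUB -> [7, 7, 0]

[7, 7, 0]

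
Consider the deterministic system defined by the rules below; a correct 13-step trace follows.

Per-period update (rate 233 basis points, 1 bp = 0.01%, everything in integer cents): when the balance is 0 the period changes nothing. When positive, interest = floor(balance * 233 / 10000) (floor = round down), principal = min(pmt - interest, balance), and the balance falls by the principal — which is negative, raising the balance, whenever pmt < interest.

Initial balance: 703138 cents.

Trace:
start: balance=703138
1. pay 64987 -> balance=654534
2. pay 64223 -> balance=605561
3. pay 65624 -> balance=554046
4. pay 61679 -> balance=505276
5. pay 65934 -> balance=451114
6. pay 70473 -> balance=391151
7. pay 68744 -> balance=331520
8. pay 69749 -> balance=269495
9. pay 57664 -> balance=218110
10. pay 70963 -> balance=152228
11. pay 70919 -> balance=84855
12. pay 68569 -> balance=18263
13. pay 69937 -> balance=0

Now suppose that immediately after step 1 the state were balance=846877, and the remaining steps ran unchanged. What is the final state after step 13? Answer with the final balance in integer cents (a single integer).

state after step 1 := balance=846877
2. pay 64223 -> balance=802386
3. pay 65624 -> balance=755457
4. pay 61679 -> balance=711380
5. pay 65934 -> balance=662021
6. pay 70473 -> balance=606973
7. pay 68744 -> balance=552371
8. pay 69749 -> balance=495492
9. pay 57664 -> balance=449372
10. pay 70963 -> balance=388879
11. pay 70919 -> balance=327020
12. pay 68569 -> balance=266070
13. pay 69937 -> balance=202332

202332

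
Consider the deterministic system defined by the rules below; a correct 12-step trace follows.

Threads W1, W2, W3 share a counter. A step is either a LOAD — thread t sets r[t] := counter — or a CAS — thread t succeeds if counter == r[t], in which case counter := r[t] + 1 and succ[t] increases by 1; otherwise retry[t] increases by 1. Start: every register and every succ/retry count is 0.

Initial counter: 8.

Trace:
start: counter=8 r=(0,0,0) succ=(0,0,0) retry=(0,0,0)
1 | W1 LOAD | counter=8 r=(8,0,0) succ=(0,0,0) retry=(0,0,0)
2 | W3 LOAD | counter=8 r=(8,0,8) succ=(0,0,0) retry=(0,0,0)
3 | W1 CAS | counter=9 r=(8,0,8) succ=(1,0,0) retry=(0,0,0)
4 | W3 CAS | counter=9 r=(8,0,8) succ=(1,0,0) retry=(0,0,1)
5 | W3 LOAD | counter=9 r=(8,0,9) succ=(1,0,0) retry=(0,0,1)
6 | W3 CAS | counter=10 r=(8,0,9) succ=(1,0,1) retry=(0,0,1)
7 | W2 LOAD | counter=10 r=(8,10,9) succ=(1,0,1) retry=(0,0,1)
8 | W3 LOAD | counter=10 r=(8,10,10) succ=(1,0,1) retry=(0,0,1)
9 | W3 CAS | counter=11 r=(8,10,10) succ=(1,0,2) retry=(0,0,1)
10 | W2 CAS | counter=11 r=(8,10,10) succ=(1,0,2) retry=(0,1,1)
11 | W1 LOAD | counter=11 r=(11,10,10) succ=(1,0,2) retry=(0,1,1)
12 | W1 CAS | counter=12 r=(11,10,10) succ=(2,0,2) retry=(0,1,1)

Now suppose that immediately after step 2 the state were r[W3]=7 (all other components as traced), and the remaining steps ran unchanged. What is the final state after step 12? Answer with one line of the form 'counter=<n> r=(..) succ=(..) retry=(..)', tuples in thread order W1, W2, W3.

state after step 2 := counter=8 r=(8,0,7) succ=(0,0,0) retry=(0,0,0)
3 | W1 CAS | counter=9 r=(8,0,7) succ=(1,0,0) retry=(0,0,0)
4 | W3 CAS | counter=9 r=(8,0,7) succ=(1,0,0) retry=(0,0,1)
5 | W3 LOAD | counter=9 r=(8,0,9) succ=(1,0,0) retry=(0,0,1)
6 | W3 CAS | counter=10 r=(8,0,9) succ=(1,0,1) retry=(0,0,1)
7 | W2 LOAD | counter=10 r=(8,10,9) succ=(1,0,1) retry=(0,0,1)
8 | W3 LOAD | counter=10 r=(8,10,10) succ=(1,0,1) retry=(0,0,1)
9 | W3 CAS | counter=11 r=(8,10,10) succ=(1,0,2) retry=(0,0,1)
10 | W2 CAS | counter=11 r=(8,10,10) succ=(1,0,2) retry=(0,1,1)
11 | W1 LOAD | counter=11 r=(11,10,10) succ=(1,0,2) retry=(0,1,1)
12 | W1 CAS | counter=12 r=(11,10,10) succ=(2,0,2) retry=(0,1,1)

counter=12 r=(11,10,10) succ=(2,0,2) retry=(0,1,1)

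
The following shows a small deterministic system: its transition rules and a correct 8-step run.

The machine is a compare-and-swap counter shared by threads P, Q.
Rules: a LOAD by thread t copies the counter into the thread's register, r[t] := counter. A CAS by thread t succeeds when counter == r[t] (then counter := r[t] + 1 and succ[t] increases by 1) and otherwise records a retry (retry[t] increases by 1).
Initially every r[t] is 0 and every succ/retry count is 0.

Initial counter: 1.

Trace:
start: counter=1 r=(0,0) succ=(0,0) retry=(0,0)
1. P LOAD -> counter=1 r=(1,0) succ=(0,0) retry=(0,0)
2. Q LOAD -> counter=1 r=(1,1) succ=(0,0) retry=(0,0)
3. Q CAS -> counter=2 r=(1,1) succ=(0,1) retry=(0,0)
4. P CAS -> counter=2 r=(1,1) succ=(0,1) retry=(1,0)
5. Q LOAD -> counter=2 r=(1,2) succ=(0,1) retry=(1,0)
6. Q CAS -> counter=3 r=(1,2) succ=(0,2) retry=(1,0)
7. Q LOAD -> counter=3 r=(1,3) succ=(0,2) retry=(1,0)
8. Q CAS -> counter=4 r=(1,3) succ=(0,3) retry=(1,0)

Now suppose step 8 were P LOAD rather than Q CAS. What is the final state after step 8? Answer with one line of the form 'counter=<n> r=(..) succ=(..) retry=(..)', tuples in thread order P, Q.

(re-executing from step 8 with the substitution; state before step 8: counter=3 r=(1,3) succ=(0,2) retry=(1,0))
8. P LOAD -> counter=3 r=(3,3) succ=(0,2) retry=(1,0)

counter=3 r=(3,3) succ=(0,2) retry=(1,0)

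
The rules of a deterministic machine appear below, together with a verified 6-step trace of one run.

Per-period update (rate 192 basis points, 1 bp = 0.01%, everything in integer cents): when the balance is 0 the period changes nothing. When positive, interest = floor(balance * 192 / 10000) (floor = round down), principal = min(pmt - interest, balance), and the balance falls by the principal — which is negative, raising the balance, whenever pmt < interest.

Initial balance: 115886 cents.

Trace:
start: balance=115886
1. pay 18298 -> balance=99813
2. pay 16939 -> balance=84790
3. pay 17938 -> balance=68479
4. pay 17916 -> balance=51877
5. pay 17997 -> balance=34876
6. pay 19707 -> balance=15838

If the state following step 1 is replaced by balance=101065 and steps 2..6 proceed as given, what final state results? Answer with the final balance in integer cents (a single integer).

17215

state after step 1 := balance=101065
2. pay 16939 -> balance=86066
3. pay 17938 -> balance=69780
4. pay 17916 -> balance=53203
5. pay 17997 -> balance=36227
6. pay 19707 -> balance=17215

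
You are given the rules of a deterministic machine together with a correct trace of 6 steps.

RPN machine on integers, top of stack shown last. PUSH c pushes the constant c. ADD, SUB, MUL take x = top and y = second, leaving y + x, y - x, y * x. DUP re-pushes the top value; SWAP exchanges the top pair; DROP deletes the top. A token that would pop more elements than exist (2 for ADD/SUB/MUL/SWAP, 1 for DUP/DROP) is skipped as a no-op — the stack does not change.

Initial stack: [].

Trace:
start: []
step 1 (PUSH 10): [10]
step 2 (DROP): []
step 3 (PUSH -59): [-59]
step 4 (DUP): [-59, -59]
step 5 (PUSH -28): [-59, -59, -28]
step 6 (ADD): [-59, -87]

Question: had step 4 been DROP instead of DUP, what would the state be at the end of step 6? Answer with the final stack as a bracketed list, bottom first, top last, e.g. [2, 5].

[-28]

(re-executing from step 4 with the substitution; state before step 4: [-59])
step 4 (DROP): []
step 5 (PUSH -28): [-28]
step 6 (ADD): [-28]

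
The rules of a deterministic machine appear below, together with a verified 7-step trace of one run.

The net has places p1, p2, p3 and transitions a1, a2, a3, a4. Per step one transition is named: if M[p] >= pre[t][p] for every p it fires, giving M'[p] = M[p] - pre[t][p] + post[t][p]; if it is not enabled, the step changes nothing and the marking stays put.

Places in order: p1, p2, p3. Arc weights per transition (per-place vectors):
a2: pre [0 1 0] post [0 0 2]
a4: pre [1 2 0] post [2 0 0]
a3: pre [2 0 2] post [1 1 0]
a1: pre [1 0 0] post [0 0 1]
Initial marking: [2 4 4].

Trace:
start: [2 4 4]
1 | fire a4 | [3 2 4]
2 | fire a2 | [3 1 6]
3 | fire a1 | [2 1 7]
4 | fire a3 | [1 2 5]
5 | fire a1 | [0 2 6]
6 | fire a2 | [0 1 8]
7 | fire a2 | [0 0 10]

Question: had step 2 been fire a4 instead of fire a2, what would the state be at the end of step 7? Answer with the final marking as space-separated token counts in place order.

(re-executing from step 2 with the substitution; state before step 2: [3 2 4])
2 | fire a4 | [4 0 4]
3 | fire a1 | [3 0 5]
4 | fire a3 | [2 1 3]
5 | fire a1 | [1 1 4]
6 | fire a2 | [1 0 6]
7 | fire a2 | [1 0 6]

1 0 6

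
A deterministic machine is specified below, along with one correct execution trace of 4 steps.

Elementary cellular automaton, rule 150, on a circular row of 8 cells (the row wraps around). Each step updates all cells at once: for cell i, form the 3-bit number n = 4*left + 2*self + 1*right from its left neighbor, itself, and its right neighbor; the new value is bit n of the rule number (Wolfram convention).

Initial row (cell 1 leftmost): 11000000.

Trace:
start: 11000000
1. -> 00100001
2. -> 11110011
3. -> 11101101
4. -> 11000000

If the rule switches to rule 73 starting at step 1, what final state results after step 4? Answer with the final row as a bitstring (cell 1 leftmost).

(re-executing steps 1..4 under rule 73; state before step 1: 11000000)
1. -> 11011110
2. -> 11010010
3. -> 11000000
4. -> 11011110

11011110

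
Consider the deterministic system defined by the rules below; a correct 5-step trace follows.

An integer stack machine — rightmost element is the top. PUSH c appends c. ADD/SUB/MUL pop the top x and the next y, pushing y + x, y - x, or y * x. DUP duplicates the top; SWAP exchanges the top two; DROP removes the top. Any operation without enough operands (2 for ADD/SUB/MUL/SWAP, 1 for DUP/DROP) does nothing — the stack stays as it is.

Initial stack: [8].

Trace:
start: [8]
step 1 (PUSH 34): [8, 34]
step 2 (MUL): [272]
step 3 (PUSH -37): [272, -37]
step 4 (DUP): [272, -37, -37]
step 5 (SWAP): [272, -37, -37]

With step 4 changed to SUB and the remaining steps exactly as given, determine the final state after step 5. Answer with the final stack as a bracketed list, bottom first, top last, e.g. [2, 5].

(re-executing from step 4 with the substitution; state before step 4: [272, -37])
step 4 (SUB): [309]
step 5 (SWAP): [309]

[309]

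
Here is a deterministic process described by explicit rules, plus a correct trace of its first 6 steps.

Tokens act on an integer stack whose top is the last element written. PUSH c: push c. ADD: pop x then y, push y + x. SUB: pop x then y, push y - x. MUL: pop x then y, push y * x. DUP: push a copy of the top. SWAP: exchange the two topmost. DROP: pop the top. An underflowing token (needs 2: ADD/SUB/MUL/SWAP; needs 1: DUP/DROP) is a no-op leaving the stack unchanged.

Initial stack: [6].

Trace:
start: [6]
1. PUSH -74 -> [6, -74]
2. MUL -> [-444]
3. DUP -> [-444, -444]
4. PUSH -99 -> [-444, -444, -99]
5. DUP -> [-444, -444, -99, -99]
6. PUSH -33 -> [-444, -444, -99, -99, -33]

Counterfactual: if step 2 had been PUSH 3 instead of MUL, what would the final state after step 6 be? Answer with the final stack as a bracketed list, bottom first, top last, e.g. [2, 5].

(re-executing from step 2 with the substitution; state before step 2: [6, -74])
2. PUSH 3 -> [6, -74, 3]
3. DUP -> [6, -74, 3, 3]
4. PUSH -99 -> [6, -74, 3, 3, -99]
5. DUP -> [6, -74, 3, 3, -99, -99]
6. PUSH -33 -> [6, -74, 3, 3, -99, -99, -33]

[6, -74, 3, 3, -99, -99, -33]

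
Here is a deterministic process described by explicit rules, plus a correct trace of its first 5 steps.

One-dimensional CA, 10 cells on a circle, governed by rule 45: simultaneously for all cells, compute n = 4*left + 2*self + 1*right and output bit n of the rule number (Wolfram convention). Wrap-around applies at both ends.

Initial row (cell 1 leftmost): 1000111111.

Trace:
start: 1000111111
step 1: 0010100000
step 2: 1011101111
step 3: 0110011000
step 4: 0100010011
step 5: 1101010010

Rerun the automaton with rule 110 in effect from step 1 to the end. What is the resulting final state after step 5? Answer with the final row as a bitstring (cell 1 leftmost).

(re-executing steps 1..5 under rule 110; state before step 1: 1000111111)
step 1: 1001100000
step 2: 1011100001
step 3: 1110100011
step 4: 0011100110
step 5: 0110101110

0110101110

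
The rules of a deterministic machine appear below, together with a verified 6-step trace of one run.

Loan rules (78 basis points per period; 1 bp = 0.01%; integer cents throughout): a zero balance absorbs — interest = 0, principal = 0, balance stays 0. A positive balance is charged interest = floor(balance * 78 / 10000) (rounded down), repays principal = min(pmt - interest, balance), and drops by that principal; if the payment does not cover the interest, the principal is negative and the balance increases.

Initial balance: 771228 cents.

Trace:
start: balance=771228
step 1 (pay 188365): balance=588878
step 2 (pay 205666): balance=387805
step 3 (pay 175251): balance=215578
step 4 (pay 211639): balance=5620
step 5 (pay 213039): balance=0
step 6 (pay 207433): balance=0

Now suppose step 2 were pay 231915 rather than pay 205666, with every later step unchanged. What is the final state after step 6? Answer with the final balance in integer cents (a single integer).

0

(re-executing from step 2 with the substitution; state before step 2: balance=588878)
step 2 (pay 231915): balance=361556
step 3 (pay 175251): balance=189125
step 4 (pay 211639): balance=0
step 5 (pay 213039): balance=0
step 6 (pay 207433): balance=0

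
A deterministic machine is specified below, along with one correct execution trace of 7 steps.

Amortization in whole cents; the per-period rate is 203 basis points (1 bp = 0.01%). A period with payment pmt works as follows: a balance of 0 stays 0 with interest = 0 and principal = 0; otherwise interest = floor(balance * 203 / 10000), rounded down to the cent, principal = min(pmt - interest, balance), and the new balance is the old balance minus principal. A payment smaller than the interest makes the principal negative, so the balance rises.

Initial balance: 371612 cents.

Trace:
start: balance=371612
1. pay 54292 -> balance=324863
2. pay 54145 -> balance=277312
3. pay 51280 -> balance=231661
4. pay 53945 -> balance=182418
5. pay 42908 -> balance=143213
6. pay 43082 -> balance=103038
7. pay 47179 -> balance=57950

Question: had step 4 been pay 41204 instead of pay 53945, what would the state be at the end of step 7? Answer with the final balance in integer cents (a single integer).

71482

(re-executing from step 4 with the substitution; state before step 4: balance=231661)
4. pay 41204 -> balance=195159
5. pay 42908 -> balance=156212
6. pay 43082 -> balance=116301
7. pay 47179 -> balance=71482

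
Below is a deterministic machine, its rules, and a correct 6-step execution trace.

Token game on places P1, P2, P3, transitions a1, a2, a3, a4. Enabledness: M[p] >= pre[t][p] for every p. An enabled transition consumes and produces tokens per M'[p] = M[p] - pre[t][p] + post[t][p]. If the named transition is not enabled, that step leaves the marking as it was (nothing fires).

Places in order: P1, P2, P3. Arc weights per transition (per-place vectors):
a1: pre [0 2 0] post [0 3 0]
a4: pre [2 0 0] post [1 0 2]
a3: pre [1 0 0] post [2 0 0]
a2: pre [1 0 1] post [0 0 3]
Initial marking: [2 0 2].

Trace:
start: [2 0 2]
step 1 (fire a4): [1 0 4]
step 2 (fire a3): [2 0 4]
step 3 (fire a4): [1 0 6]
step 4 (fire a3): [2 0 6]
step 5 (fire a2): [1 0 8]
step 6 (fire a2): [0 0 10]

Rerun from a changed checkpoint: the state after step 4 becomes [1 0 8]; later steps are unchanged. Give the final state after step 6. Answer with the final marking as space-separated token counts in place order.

state after step 4 := [1 0 8]
step 5 (fire a2): [0 0 10]
step 6 (fire a2): [0 0 10]

0 0 10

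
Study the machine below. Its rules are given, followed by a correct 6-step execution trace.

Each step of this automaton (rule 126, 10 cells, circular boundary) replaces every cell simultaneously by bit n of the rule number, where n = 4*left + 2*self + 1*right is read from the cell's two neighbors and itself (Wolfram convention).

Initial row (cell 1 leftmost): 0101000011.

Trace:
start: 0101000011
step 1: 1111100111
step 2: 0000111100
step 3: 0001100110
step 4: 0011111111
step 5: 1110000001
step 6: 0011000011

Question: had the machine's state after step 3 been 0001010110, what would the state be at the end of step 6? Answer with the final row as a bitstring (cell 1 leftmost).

0011000011

state after step 3 := 0001010110
step 4: 0011111111
step 5: 1110000001
step 6: 0011000011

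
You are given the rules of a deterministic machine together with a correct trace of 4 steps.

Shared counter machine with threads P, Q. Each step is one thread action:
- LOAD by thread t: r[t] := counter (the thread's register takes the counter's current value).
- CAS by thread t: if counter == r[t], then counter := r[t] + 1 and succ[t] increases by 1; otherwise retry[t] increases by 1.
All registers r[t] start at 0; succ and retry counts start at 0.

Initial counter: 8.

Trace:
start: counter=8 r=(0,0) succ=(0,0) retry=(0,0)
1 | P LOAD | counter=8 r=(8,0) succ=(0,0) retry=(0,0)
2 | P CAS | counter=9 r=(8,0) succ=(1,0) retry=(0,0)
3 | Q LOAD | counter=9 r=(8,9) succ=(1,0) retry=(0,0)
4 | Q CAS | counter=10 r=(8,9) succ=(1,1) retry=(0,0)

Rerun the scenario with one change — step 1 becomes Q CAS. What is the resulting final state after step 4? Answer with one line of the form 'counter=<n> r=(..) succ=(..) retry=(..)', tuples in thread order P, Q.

(re-executing from step 1 with the substitution; state before step 1: counter=8 r=(0,0) succ=(0,0) retry=(0,0))
1 | Q CAS | counter=8 r=(0,0) succ=(0,0) retry=(0,1)
2 | P CAS | counter=8 r=(0,0) succ=(0,0) retry=(1,1)
3 | Q LOAD | counter=8 r=(0,8) succ=(0,0) retry=(1,1)
4 | Q CAS | counter=9 r=(0,8) succ=(0,1) retry=(1,1)

counter=9 r=(0,8) succ=(0,1) retry=(1,1)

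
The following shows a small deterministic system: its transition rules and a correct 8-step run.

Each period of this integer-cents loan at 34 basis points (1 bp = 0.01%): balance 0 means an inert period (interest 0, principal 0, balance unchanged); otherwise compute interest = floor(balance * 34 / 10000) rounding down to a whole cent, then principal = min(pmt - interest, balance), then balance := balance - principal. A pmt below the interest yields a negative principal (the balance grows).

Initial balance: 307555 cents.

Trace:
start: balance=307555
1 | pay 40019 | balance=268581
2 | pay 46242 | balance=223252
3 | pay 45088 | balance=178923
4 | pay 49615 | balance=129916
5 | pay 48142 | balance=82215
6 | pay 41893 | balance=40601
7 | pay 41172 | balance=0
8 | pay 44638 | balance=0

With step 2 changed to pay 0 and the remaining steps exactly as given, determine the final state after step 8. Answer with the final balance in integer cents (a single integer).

(re-executing from step 2 with the substitution; state before step 2: balance=268581)
2 | pay 0 | balance=269494
3 | pay 45088 | balance=225322
4 | pay 49615 | balance=176473
5 | pay 48142 | balance=128931
6 | pay 41893 | balance=87476
7 | pay 41172 | balance=46601
8 | pay 44638 | balance=2121

2121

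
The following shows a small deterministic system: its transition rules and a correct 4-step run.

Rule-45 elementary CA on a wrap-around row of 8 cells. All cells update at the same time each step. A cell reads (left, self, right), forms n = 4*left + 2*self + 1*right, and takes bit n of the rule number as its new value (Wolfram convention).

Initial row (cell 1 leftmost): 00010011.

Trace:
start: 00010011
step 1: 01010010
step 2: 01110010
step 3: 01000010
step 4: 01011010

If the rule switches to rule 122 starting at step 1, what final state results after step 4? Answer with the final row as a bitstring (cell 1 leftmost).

(re-executing steps 1..4 under rule 122; state before step 1: 00010011)
step 1: 10101111
step 2: 11011000
step 3: 11111101
step 4: 00000111

00000111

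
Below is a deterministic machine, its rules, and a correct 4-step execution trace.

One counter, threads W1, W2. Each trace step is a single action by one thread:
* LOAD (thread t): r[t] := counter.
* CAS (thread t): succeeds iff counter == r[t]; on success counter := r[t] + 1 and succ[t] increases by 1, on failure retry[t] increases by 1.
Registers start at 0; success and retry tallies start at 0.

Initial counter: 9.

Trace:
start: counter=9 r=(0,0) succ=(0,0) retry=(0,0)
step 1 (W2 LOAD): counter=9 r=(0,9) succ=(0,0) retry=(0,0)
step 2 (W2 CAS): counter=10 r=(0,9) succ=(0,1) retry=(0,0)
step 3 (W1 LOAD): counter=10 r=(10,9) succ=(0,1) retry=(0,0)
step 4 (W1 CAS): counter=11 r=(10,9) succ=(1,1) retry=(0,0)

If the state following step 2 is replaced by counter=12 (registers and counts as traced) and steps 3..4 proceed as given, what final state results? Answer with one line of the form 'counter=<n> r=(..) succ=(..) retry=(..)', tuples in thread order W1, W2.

state after step 2 := counter=12 r=(0,9) succ=(0,1) retry=(0,0)
step 3 (W1 LOAD): counter=12 r=(12,9) succ=(0,1) retry=(0,0)
step 4 (W1 CAS): counter=13 r=(12,9) succ=(1,1) retry=(0,0)

counter=13 r=(12,9) succ=(1,1) retry=(0,0)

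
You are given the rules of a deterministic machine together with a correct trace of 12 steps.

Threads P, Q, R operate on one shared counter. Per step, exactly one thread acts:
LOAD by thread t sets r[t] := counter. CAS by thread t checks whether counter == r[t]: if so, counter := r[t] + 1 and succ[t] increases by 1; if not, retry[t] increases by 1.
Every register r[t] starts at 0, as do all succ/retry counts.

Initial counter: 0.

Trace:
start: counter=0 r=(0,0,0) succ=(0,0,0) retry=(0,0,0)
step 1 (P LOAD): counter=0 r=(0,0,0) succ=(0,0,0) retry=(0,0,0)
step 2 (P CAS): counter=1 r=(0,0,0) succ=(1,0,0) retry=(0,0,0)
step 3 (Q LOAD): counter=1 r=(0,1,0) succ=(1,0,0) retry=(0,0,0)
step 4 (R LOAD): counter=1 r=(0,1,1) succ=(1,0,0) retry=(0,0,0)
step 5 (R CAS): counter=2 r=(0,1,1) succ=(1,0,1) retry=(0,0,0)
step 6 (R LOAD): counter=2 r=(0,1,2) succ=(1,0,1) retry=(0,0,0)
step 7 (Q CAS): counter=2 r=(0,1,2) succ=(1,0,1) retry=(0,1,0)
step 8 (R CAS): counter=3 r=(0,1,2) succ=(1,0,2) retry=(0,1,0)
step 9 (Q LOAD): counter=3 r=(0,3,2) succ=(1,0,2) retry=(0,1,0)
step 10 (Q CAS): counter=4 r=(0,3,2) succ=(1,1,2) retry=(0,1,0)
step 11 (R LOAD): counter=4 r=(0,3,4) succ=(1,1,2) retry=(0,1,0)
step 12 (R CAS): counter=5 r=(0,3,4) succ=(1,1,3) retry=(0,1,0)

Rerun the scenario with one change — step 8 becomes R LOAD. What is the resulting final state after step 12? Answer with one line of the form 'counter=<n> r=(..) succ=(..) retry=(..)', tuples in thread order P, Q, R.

counter=4 r=(0,2,3) succ=(1,1,2) retry=(0,1,0)

(re-executing from step 8 with the substitution; state before step 8: counter=2 r=(0,1,2) succ=(1,0,1) retry=(0,1,0))
step 8 (R LOAD): counter=2 r=(0,1,2) succ=(1,0,1) retry=(0,1,0)
step 9 (Q LOAD): counter=2 r=(0,2,2) succ=(1,0,1) retry=(0,1,0)
step 10 (Q CAS): counter=3 r=(0,2,2) succ=(1,1,1) retry=(0,1,0)
step 11 (R LOAD): counter=3 r=(0,2,3) succ=(1,1,1) retry=(0,1,0)
step 12 (R CAS): counter=4 r=(0,2,3) succ=(1,1,2) retry=(0,1,0)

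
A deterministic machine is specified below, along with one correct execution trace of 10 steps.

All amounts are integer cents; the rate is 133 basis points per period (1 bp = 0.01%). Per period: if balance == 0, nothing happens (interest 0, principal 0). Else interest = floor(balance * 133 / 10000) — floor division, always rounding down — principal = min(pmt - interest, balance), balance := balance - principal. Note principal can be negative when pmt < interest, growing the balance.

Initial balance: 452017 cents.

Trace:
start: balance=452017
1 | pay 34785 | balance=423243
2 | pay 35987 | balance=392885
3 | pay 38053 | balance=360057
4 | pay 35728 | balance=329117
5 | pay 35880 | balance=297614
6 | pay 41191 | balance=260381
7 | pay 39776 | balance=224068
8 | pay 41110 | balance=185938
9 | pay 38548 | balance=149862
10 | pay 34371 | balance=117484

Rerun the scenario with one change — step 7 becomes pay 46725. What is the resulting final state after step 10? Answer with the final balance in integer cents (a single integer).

110254

(re-executing from step 7 with the substitution; state before step 7: balance=260381)
7 | pay 46725 | balance=217119
8 | pay 41110 | balance=178896
9 | pay 38548 | balance=142727
10 | pay 34371 | balance=110254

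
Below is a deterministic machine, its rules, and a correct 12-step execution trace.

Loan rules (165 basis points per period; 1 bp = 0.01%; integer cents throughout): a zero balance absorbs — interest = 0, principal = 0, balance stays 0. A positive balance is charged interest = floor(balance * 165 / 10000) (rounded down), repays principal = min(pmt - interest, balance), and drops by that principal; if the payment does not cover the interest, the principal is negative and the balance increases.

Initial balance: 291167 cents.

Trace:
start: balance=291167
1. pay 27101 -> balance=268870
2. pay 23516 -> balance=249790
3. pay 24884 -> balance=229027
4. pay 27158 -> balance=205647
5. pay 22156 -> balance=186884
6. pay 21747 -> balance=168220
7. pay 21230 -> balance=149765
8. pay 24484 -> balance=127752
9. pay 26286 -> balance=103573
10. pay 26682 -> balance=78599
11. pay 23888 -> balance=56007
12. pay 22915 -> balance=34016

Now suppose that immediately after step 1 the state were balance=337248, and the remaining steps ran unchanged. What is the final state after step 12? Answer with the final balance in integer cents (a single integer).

state after step 1 := balance=337248
2. pay 23516 -> balance=319296
3. pay 24884 -> balance=299680
4. pay 27158 -> balance=277466
5. pay 22156 -> balance=259888
6. pay 21747 -> balance=242429
7. pay 21230 -> balance=225199
8. pay 24484 -> balance=204430
9. pay 26286 -> balance=181517
10. pay 26682 -> balance=157830
11. pay 23888 -> balance=136546
12. pay 22915 -> balance=115884

115884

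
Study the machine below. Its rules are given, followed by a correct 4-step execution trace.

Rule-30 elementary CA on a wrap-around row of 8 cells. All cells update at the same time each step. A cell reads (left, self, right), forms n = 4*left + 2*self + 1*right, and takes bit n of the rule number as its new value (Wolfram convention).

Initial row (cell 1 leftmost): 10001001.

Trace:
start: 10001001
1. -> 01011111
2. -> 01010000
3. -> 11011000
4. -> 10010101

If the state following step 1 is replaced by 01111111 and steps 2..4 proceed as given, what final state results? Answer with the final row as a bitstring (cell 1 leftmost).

10010001

state after step 1 := 01111111
2. -> 01000000
3. -> 11100000
4. -> 10010001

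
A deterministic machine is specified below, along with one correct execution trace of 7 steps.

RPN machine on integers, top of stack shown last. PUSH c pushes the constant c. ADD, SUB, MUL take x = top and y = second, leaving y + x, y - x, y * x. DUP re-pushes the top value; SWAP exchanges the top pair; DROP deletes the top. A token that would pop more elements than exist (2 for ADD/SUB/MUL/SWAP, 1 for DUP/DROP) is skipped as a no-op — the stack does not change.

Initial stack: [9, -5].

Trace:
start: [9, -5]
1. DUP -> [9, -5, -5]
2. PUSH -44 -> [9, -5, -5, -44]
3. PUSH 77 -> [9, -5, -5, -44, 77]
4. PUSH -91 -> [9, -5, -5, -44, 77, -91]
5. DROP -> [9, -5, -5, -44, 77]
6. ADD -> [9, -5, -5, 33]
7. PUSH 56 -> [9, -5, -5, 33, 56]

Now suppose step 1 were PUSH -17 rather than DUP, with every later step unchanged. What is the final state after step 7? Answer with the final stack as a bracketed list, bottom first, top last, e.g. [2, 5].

[9, -5, -17, 33, 56]

(re-executing from step 1 with the substitution; state before step 1: [9, -5])
1. PUSH -17 -> [9, -5, -17]
2. PUSH -44 -> [9, -5, -17, -44]
3. PUSH 77 -> [9, -5, -17, -44, 77]
4. PUSH -91 -> [9, -5, -17, -44, 77, -91]
5. DROP -> [9, -5, -17, -44, 77]
6. ADD -> [9, -5, -17, 33]
7. PUSH 56 -> [9, -5, -17, 33, 56]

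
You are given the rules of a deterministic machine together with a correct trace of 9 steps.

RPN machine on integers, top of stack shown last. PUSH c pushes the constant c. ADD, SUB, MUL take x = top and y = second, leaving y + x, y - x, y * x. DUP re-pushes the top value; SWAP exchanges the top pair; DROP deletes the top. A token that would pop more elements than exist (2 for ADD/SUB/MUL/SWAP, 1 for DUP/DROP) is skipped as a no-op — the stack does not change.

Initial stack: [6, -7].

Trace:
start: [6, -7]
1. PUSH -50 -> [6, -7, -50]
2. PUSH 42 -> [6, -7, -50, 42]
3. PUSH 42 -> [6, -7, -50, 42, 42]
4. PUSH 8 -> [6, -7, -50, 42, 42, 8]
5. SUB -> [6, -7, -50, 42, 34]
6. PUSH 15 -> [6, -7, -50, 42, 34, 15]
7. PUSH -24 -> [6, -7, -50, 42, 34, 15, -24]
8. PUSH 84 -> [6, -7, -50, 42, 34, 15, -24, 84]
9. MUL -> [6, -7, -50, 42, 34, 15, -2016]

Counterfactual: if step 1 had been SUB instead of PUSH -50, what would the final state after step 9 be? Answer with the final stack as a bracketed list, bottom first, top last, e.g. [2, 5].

(re-executing from step 1 with the substitution; state before step 1: [6, -7])
1. SUB -> [13]
2. PUSH 42 -> [13, 42]
3. PUSH 42 -> [13, 42, 42]
4. PUSH 8 -> [13, 42, 42, 8]
5. SUB -> [13, 42, 34]
6. PUSH 15 -> [13, 42, 34, 15]
7. PUSH -24 -> [13, 42, 34, 15, -24]
8. PUSH 84 -> [13, 42, 34, 15, -24, 84]
9. MUL -> [13, 42, 34, 15, -2016]

[13, 42, 34, 15, -2016]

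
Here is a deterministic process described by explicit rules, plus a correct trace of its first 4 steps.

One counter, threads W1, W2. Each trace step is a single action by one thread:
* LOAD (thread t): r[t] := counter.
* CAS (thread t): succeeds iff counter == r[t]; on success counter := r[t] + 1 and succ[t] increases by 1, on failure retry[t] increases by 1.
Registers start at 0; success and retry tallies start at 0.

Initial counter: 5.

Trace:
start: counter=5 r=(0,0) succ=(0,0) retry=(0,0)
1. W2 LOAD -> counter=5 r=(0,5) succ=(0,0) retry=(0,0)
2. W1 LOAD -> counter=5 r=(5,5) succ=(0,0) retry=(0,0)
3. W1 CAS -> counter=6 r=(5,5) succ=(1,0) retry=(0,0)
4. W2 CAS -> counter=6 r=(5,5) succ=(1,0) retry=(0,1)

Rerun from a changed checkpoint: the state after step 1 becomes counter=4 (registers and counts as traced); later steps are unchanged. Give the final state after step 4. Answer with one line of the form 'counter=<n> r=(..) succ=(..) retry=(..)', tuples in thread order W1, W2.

counter=6 r=(4,5) succ=(1,1) retry=(0,0)

state after step 1 := counter=4 r=(0,5) succ=(0,0) retry=(0,0)
2. W1 LOAD -> counter=4 r=(4,5) succ=(0,0) retry=(0,0)
3. W1 CAS -> counter=5 r=(4,5) succ=(1,0) retry=(0,0)
4. W2 CAS -> counter=6 r=(4,5) succ=(1,1) retry=(0,0)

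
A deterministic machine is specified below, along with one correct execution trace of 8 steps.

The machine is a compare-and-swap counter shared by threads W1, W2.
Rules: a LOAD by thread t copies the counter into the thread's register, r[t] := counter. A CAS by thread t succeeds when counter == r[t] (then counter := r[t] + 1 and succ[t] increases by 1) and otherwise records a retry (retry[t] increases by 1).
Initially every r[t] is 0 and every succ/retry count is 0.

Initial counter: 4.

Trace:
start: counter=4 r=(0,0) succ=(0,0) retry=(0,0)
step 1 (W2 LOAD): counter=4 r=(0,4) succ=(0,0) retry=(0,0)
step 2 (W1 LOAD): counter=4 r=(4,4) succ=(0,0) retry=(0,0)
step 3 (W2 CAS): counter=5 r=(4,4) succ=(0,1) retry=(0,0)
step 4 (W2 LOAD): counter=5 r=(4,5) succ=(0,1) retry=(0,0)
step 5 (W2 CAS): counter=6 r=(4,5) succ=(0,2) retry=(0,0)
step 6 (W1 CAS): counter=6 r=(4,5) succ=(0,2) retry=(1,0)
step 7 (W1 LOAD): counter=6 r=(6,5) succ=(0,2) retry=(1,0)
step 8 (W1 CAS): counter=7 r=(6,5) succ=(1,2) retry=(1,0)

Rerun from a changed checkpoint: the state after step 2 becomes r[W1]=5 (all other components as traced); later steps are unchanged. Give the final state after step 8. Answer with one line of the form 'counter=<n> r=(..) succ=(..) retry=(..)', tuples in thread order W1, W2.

state after step 2 := counter=4 r=(5,4) succ=(0,0) retry=(0,0)
step 3 (W2 CAS): counter=5 r=(5,4) succ=(0,1) retry=(0,0)
step 4 (W2 LOAD): counter=5 r=(5,5) succ=(0,1) retry=(0,0)
step 5 (W2 CAS): counter=6 r=(5,5) succ=(0,2) retry=(0,0)
step 6 (W1 CAS): counter=6 r=(5,5) succ=(0,2) retry=(1,0)
step 7 (W1 LOAD): counter=6 r=(6,5) succ=(0,2) retry=(1,0)
step 8 (W1 CAS): counter=7 r=(6,5) succ=(1,2) retry=(1,0)

counter=7 r=(6,5) succ=(1,2) retry=(1,0)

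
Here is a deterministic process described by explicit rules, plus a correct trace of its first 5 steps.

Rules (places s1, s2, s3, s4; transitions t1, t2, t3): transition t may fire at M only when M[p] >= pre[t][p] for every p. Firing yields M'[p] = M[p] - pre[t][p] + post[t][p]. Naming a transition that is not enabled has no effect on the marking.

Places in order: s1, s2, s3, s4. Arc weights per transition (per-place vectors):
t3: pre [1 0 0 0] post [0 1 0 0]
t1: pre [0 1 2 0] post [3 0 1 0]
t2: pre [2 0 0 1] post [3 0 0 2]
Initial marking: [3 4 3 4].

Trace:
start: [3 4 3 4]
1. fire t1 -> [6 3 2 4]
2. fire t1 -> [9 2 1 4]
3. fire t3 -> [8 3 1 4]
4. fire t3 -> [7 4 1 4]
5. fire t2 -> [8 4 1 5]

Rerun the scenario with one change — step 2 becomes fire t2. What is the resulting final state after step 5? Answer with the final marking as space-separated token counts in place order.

6 5 2 6

(re-executing from step 2 with the substitution; state before step 2: [6 3 2 4])
2. fire t2 -> [7 3 2 5]
3. fire t3 -> [6 4 2 5]
4. fire t3 -> [5 5 2 5]
5. fire t2 -> [6 5 2 6]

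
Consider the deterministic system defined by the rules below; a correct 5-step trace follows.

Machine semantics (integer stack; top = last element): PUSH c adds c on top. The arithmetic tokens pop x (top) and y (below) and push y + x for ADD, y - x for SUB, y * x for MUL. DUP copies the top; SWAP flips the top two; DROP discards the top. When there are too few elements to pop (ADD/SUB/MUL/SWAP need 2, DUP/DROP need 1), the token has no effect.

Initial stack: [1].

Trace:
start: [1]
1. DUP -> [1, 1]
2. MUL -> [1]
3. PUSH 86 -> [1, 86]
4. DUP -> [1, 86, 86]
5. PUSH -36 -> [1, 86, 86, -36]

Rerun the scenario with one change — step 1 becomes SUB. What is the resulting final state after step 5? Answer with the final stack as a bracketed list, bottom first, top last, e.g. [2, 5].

(re-executing from step 1 with the substitution; state before step 1: [1])
1. SUB -> [1]
2. MUL -> [1]
3. PUSH 86 -> [1, 86]
4. DUP -> [1, 86, 86]
5. PUSH -36 -> [1, 86, 86, -36]

[1, 86, 86, -36]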